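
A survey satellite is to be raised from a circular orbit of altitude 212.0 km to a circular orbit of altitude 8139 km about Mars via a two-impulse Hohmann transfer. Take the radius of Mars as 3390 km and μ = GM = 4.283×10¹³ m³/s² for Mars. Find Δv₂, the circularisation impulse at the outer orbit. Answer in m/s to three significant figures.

Δv ≈ 597 m/s

r₁ = 3390 + 212.0 = 3602.0 km = 3.6020×10⁶ m.
r₂ = 3390 + 8139 = 11529 km = 1.1529×10⁷ m.
Transfer ellipse a_t = (r₁ + r₂)/2 = 7.566×10⁶ m.
At r₁: circular v_c1 = √(μ/r₁) = 3448 m/s; transfer-periapsis v_p = √[μ(2/r₁ − 1/a_t)] = 4257 m/s.
At r₂: circular v_c2 = √(μ/r₂) = 1927 m/s; transfer-apoapsis v_a = √[μ(2/r₂ − 1/a_t)] = 1330 m/s.
Δv₂ = v_c2 − v_a = 597.5 m/s.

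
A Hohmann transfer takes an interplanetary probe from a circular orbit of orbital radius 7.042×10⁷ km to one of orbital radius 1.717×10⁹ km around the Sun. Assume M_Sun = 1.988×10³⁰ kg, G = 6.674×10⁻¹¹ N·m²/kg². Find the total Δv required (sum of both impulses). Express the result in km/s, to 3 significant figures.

μ = GM = 6.674×10⁻¹¹ × 1.988×10³⁰ = 1.327×10²⁰ m³/s².
r₁ = 7.042×10⁷ km = 7.042×10¹⁰ m.
r₂ = 1.717×10⁹ km = 1.717×10¹² m.
Transfer ellipse a_t = (r₁ + r₂)/2 = 8.937×10¹¹ m.
At r₁: circular v_c1 = √(μ/r₁) = 43410 m/s; transfer-perihelion v_p = √[μ(2/r₁ − 1/a_t)] = 60160 m/s.
Δv₁ = v_p − v_c1 = 16760 m/s.
At r₂: circular v_c2 = √(μ/r₂) = 8791 m/s; transfer-aphelion v_a = √[μ(2/r₂ − 1/a_t)] = 2468 m/s.
Δv₂ = v_c2 − v_a = 6323 m/s.
Total Δv = Δv₁ + Δv₂ = 23080 m/s = 23.08 km/s.

Δv_total ≈ 23.1 km/s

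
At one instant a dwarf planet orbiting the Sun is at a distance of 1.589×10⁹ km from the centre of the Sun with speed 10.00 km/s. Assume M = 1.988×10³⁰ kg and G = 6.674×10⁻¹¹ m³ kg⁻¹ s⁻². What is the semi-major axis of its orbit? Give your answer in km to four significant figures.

μ = GM = 6.674×10⁻¹¹ × 1.988×10³⁰ = 1.327×10²⁰ m³/s².
r = 1.589×10¹² m.
Specific orbital energy ε = v²/2 − μ/r = (10000)²/2 − 1.327×10²⁰/1.589×10¹² = -3.350×10⁷ J/kg.
Since ε = −μ/(2a), a = −μ/(2ε) = 1.980×10¹² m = 1.9804×10⁹ km.

a ≈ 1.980×10⁹ km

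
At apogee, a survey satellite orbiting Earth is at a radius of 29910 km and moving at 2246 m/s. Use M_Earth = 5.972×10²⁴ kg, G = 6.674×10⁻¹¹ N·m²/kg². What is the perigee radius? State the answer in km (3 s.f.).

perigee radius ≈ 6980 km

μ = GM = 6.674×10⁻¹¹ × 5.972×10²⁴ = 3.986×10¹⁴ m³/s².
r_a = 2.991×10⁷ m.
Specific energy ε = v²/2 − μ/r = -1.080×10⁷ J/kg, so a = −μ/(2ε) = 1.845×10⁷ m.
The apsides satisfy r_p + r_a = 2a, so the perigee radius is 2a − r_a = 6.983×10⁶ m = 6983.0 km.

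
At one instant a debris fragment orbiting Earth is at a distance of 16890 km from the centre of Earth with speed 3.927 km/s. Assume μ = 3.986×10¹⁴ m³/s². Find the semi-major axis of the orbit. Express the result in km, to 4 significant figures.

r = 1.689×10⁷ m.
Vis-viva rearranged: 1/a = 2/r − v²/μ = 1.184×10⁻⁷ − 3.869×10⁻⁸ = 7.972×10⁻⁸ m⁻¹.
a = 1.254×10⁷ m = 12543 km.

a ≈ 12540 km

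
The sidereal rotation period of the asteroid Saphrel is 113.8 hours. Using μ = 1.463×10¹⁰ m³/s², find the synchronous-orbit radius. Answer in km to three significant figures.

r_sync ≈ 3960 km

T = 113.8 hours = 4.097×10⁵ s.
A synchronous orbit has period T, so by Kepler's third law a = (μT²/4π²)^(1/3).
μT²/4π² = 1.463×10¹⁰ × (4.097×10⁵)² / 39.48 = 6.220×10¹⁹ m³.
a = 3.962×10⁶ m = 3962.1 km.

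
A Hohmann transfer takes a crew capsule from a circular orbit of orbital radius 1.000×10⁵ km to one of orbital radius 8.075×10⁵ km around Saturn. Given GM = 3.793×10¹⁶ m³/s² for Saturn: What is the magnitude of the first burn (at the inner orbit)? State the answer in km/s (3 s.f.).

Δv ≈ 6.51 km/s

r₁ = 1.000×10⁵ km = 1.000×10⁸ m.
r₂ = 8.075×10⁵ km = 8.075×10⁸ m.
Transfer ellipse a_t = (r₁ + r₂)/2 = 4.538×10⁸ m.
At r₁: circular v_c1 = √(μ/r₁) = 19480 m/s; transfer-perikrone v_p = √[μ(2/r₁ − 1/a_t)] = 25980 m/s.
Δv₁ = v_p − v_c1 = 6505 m/s.
= 6.505 km/s.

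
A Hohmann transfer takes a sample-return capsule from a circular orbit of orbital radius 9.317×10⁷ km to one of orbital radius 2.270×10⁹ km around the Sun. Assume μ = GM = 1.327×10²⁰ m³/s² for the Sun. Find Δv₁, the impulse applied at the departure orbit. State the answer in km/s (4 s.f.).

r₁ = 9.317×10⁷ km = 9.317×10¹⁰ m.
r₂ = 2.270×10⁹ km = 2.270×10¹² m.
Transfer ellipse a_t = (r₁ + r₂)/2 = 1.182×10¹² m.
At r₁: circular v_c1 = √(μ/r₁) = 37740 m/s; transfer-perihelion v_p = √[μ(2/r₁ − 1/a_t)] = 52310 m/s.
Δv₁ = v_p − v_c1 = 14570 m/s.
= 14.57 km/s.

Δv ≈ 14.57 km/s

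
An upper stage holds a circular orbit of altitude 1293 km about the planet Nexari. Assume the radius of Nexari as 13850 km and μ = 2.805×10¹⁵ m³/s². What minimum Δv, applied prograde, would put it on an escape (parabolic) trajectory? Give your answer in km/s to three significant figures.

Δv ≈ 5.64 km/s

r = 13850 + 1293 = 15143 km = 1.5143×10⁷ m.
Circular speed v_c = √(μ/r) = 13610 m/s.
Escape speed v_esc = √(2μ/r) = √2 × v_c = 19250 m/s.
Δv = v_esc − v_c = 5637 m/s = 5.637 km/s.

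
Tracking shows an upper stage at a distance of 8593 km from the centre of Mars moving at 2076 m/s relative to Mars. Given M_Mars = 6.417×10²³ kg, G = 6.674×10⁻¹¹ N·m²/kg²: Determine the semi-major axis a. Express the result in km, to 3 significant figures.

μ = GM = 6.674×10⁻¹¹ × 6.417×10²³ = 4.283×10¹³ m³/s².
r = 8.593×10⁶ m.
Vis-viva rearranged: 1/a = 2/r − v²/μ = 2.327×10⁻⁷ − 1.006×10⁻⁷ = 1.321×10⁻⁷ m⁻¹.
a = 7.569×10⁶ m = 7569.1 km.

a ≈ 7570 km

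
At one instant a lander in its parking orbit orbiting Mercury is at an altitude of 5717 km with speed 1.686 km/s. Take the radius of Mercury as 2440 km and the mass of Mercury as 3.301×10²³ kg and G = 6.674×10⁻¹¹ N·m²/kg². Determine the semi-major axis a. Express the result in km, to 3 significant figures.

a ≈ 8610 km

μ = GM = 6.674×10⁻¹¹ × 3.301×10²³ = 2.203×10¹³ m³/s².
r = 2440 + 5717 = 8157.0 km = 8.157×10⁶ m.
Specific orbital energy ε = v²/2 − μ/r = (1686)²/2 − 2.203×10¹³/8.157×10⁶ = -1.280×10⁶ J/kg.
Since ε = −μ/(2a), a = −μ/(2ε) = 8.609×10⁶ m = 8608.8 km.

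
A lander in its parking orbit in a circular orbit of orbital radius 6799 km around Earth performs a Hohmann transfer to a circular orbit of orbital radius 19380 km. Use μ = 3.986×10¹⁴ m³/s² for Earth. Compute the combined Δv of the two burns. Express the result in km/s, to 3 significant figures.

Δv_total ≈ 2.93 km/s

r₁ = 6799 km = 6.799×10⁶ m.
r₂ = 19380 km = 1.938×10⁷ m.
Transfer ellipse a_t = (r₁ + r₂)/2 = 1.309×10⁷ m.
At r₁: circular v_c1 = √(μ/r₁) = 7657 m/s; transfer-perigee v_p = √[μ(2/r₁ − 1/a_t)] = 9317 m/s.
Δv₁ = v_p − v_c1 = 1660 m/s.
At r₂: circular v_c2 = √(μ/r₂) = 4535 m/s; transfer-apogee v_a = √[μ(2/r₂ − 1/a_t)] = 3269 m/s.
Δv₂ = v_c2 − v_a = 1267 m/s.
Total Δv = Δv₁ + Δv₂ = 2927 m/s = 2.927 km/s.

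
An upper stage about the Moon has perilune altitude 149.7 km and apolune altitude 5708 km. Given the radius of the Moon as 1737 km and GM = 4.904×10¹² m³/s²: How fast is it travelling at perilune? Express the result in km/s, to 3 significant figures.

v ≈ 2.04 km/s

r_p = 1737 + 149.7 = 1886.7 km = 1.8867×10⁶ m.
r_a = 1737 + 5708 = 7445.0 km = 7.4450×10⁶ m.
Semi-major axis a = (r_p + r_a)/2 = 4665.9 km = 4.666×10⁶ m.
Vis-viva: v² = μ(2/r − 1/a) = 4.904×10¹² × (1.060×10⁻⁶ − 2.143×10⁻⁷) = 4.147×10⁶ m²/s².
v = 2037 m/s = 2.037 km/s.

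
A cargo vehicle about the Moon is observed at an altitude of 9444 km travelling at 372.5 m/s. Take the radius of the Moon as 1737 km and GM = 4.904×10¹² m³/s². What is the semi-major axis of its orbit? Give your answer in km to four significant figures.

r = 1737 + 9444 = 11181 km = 1.118×10⁷ m.
Vis-viva rearranged: 1/a = 2/r − v²/μ = 1.789×10⁻⁷ − 2.829×10⁻⁸ = 1.506×10⁻⁷ m⁻¹.
a = 6.641×10⁶ m = 6641.0 km.

a ≈ 6641 km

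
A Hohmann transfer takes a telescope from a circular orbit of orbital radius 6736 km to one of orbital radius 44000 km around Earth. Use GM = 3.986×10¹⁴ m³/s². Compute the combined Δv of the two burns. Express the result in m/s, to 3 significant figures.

r₁ = 6736 km = 6.736×10⁶ m.
r₂ = 44000 km = 4.400×10⁷ m.
Transfer ellipse a_t = (r₁ + r₂)/2 = 2.537×10⁷ m.
At r₁: circular v_c1 = √(μ/r₁) = 7693 m/s; transfer-perigee v_p = √[μ(2/r₁ − 1/a_t)] = 10130 m/s.
Δv₁ = v_p − v_c1 = 2438 m/s.
At r₂: circular v_c2 = √(μ/r₂) = 3010 m/s; transfer-apogee v_a = √[μ(2/r₂ − 1/a_t)] = 1551 m/s.
Δv₂ = v_c2 − v_a = 1459 m/s.
Total Δv = Δv₁ + Δv₂ = 3897 m/s.

Δv_total ≈ 3900 m/s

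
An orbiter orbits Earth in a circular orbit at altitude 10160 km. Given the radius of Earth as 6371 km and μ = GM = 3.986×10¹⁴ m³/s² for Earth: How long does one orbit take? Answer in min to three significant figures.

r = 6371 + 10160 = 16531 km = 1.6531×10⁷ m.
Kepler's third law: T = 2π√(r³/μ) = 2π√((1.653×10⁷)³ / 3.986×10¹⁴).
r³/μ = 1.133×10⁷ s², so T = 2π × 3.367×10³ = 2.115×10⁴ s.
Converting: 2.115×10⁴ s ÷ 60.00 = 352.5 min.

T ≈ 353 min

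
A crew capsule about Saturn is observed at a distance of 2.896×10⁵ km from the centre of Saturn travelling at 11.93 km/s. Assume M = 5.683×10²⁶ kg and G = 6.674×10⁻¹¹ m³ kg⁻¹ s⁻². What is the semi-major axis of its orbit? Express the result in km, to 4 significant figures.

a ≈ 3.171×10⁵ km

μ = GM = 6.674×10⁻¹¹ × 5.683×10²⁶ = 3.793×10¹⁶ m³/s².
r = 2.896×10⁸ m.
Specific orbital energy ε = v²/2 − μ/r = (11930)²/2 − 3.793×10¹⁶/2.896×10⁸ = -5.981×10⁷ J/kg.
Since ε = −μ/(2a), a = −μ/(2ε) = 3.171×10⁸ m = 3.1710×10⁵ km.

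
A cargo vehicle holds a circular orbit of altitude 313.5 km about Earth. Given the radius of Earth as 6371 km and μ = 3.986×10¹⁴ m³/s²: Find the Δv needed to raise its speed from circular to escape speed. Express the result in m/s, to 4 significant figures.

Δv ≈ 3199 m/s

r = 6371 + 313.5 = 6684.5 km = 6.6845×10⁶ m.
Circular speed v_c = √(μ/r) = 7722 m/s.
Escape speed v_esc = √(2μ/r) = √2 × v_c = 10920 m/s.
Δv = v_esc − v_c = 3199 m/s.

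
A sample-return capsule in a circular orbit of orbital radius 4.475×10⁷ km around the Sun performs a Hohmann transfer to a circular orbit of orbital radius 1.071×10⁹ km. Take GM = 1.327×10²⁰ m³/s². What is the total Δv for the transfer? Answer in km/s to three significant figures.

r₁ = 4.475×10⁷ km = 4.475×10¹⁰ m.
r₂ = 1.071×10⁹ km = 1.071×10¹² m.
Transfer ellipse a_t = (r₁ + r₂)/2 = 5.579×10¹¹ m.
At r₁: circular v_c1 = √(μ/r₁) = 54460 m/s; transfer-perihelion v_p = √[μ(2/r₁ − 1/a_t)] = 75450 m/s.
Δv₁ = v_p − v_c1 = 21000 m/s.
At r₂: circular v_c2 = √(μ/r₂) = 11130 m/s; transfer-aphelion v_a = √[μ(2/r₂ − 1/a_t)] = 3153 m/s.
Δv₂ = v_c2 − v_a = 7979 m/s.
Total Δv = Δv₁ + Δv₂ = 28970 m/s = 28.97 km/s.

Δv_total ≈ 29.0 km/s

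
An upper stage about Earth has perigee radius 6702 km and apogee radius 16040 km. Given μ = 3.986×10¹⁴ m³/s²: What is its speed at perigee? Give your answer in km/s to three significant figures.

v ≈ 9.16 km/s

Semi-major axis a = (r_p + r_a)/2 = 11371 km = 1.137×10⁷ m.
Vis-viva: v² = μ(2/r − 1/a) = 3.986×10¹⁴ × (2.984×10⁻⁷ − 8.794×10⁻⁸) = 8.390×10⁷ m²/s².
v = 9159 m/s = 9.159 km/s.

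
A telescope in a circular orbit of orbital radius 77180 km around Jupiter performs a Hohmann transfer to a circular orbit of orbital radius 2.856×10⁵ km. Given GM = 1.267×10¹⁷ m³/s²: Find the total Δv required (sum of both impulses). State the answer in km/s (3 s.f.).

r₁ = 77180 km = 7.718×10⁷ m.
r₂ = 2.856×10⁵ km = 2.856×10⁸ m.
Transfer ellipse a_t = (r₁ + r₂)/2 = 1.814×10⁸ m.
At r₁: circular v_c1 = √(μ/r₁) = 40520 m/s; transfer-perijove v_p = √[μ(2/r₁ − 1/a_t)] = 50840 m/s.
Δv₁ = v_p − v_c1 = 10320 m/s.
At r₂: circular v_c2 = √(μ/r₂) = 21060 m/s; transfer-apojove v_a = √[μ(2/r₂ − 1/a_t)] = 13740 m/s.
Δv₂ = v_c2 − v_a = 7323 m/s.
Total Δv = Δv₁ + Δv₂ = 17650 m/s = 17.65 km/s.

Δv_total ≈ 17.6 km/s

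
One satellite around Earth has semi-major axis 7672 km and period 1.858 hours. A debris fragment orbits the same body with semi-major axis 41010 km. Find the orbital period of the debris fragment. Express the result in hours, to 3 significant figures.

Kepler's third law: T² ∝ a³, so T₂ = T₁ (a₂/a₁)^(3/2).
a₂/a₁ = 5.345, (a₂/a₁)^(3/2) = 12.36.
T₂ = 1.858 × 12.36 = 22.96 hours.

T₂ ≈ 23.0 hours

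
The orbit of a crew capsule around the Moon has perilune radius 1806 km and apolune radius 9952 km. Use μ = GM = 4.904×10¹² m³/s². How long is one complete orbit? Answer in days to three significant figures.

Semi-major axis a = (r_p + r_a)/2 = (1806.0 + 9952.0)/2 = 5879.0 km = 5.879×10⁶ m.
By Kepler's third law T = 2π√(a³/μ) = 2π × 6.437×10³ = 4.044×10⁴ s.
= 0.4681 days.

T ≈ 0.468 days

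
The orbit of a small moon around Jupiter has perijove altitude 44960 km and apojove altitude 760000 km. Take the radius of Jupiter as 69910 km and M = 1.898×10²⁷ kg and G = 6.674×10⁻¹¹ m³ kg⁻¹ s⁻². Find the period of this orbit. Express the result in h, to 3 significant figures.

μ = GM = 6.674×10⁻¹¹ × 1.898×10²⁷ = 1.267×10¹⁷ m³/s².
r_p = 69910 + 44960 = 114870 km = 1.1487×10⁸ m.
r_a = 69910 + 760000 = 829910 km = 8.2991×10⁸ m.
Semi-major axis a = (r_p + r_a)/2 = (1.1487×10⁵ + 8.2991×10⁵)/2 = 4.7239×10⁵ km = 4.724×10⁸ m.
By Kepler's third law T = 2π√(a³/μ) = 2π × 2.885×10⁴ = 1.813×10⁵ s.
= 50.35 h.

T ≈ 50.3 h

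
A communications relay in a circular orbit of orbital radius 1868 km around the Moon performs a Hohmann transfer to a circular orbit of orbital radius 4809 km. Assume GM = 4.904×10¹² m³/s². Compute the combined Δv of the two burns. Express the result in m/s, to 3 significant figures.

Δv_total ≈ 579 m/s

r₁ = 1868 km = 1.868×10⁶ m.
r₂ = 4809 km = 4.809×10⁶ m.
Transfer ellipse a_t = (r₁ + r₂)/2 = 3.338×10⁶ m.
At r₁: circular v_c1 = √(μ/r₁) = 1620 m/s; transfer-perilune v_p = √[μ(2/r₁ − 1/a_t)] = 1945 m/s.
Δv₁ = v_p − v_c1 = 324.4 m/s.
At r₂: circular v_c2 = √(μ/r₂) = 1010 m/s; transfer-apolune v_a = √[μ(2/r₂ − 1/a_t)] = 755.4 m/s.
Δv₂ = v_c2 − v_a = 254.5 m/s.
Total Δv = Δv₁ + Δv₂ = 578.8 m/s.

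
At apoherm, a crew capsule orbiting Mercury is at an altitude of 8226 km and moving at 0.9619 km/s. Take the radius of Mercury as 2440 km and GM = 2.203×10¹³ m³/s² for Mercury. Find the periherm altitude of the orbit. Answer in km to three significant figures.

r_a = 2440 + 8226 = 10666 km = 1.067×10⁷ m.
Specific energy ε = v²/2 − μ/r = -1.603×10⁶ J/kg, so a = −μ/(2ε) = 6.872×10⁶ m.
The apsides satisfy r_p + r_a = 2a, so the periherm radius is 2a − r_a = 3.079×10⁶ m = 3078.6 km.
Periherm altitude = 3078.6 − 2440 = 638.56 km.

periherm altitude ≈ 639 km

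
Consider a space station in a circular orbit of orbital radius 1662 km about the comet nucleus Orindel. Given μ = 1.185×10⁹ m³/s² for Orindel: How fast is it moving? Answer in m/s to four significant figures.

v ≈ 26.70 m/s

r = 1662 km = 1.662×10⁶ m.
For a circular orbit v = √(μ/r) = √(1.185×10⁹ / 1.662×10⁶) = √(7.130×10²) = 26.70 m/s.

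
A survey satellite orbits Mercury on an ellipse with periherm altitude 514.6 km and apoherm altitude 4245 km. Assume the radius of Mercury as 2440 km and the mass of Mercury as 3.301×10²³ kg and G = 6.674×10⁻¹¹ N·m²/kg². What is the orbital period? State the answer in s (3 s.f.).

μ = GM = 6.674×10⁻¹¹ × 3.301×10²³ = 2.203×10¹³ m³/s².
r_p = 2440 + 514.6 = 2954.6 km = 2.9546×10⁶ m.
r_a = 2440 + 4245 = 6685.0 km = 6.6850×10⁶ m.
Semi-major axis a = (r_p + r_a)/2 = (2954.6 + 6685.0)/2 = 4819.8 km = 4.820×10⁶ m.
By Kepler's third law T = 2π√(a³/μ) = 2π × 2.254×10³ = 1.416×10⁴ s.

T ≈ 14200 s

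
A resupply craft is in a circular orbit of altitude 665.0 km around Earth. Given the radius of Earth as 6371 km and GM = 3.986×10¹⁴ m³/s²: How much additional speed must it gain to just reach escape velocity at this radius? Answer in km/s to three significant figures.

r = 6371 + 665.0 = 7036.0 km = 7.0360×10⁶ m.
Circular speed v_c = √(μ/r) = 7527 m/s.
Escape speed v_esc = √(2μ/r) = √2 × v_c = 10640 m/s.
Δv = v_esc − v_c = 3118 m/s = 3.118 km/s.

Δv ≈ 3.12 km/s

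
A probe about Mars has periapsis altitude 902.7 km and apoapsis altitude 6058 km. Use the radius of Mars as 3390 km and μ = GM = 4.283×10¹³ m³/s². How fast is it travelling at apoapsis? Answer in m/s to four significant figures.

v ≈ 1683 m/s

r_p = 3390 + 902.7 = 4292.7 km = 4.2927×10⁶ m.
r_a = 3390 + 6058 = 9448.0 km = 9.4480×10⁶ m.
Semi-major axis a = (r_p + r_a)/2 = 6870.4 km = 6.870×10⁶ m.
Vis-viva: v² = μ(2/r − 1/a) = 4.283×10¹³ × (2.117×10⁻⁷ − 1.456×10⁻⁷) = 2.832×10⁶ m²/s².
v = 1683 m/s.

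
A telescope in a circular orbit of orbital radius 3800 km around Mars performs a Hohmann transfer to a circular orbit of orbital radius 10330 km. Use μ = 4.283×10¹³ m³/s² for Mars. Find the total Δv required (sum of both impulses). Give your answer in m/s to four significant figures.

r₁ = 3800 km = 3.800×10⁶ m.
r₂ = 10330 km = 1.033×10⁷ m.
Transfer ellipse a_t = (r₁ + r₂)/2 = 7.065×10⁶ m.
At r₁: circular v_c1 = √(μ/r₁) = 3357 m/s; transfer-periapsis v_p = √[μ(2/r₁ − 1/a_t)] = 4060 m/s.
Δv₁ = v_p − v_c1 = 702.3 m/s.
At r₂: circular v_c2 = √(μ/r₂) = 2036 m/s; transfer-apoapsis v_a = √[μ(2/r₂ − 1/a_t)] = 1493 m/s.
Δv₂ = v_c2 − v_a = 542.9 m/s.
Total Δv = Δv₁ + Δv₂ = 1245 m/s.

Δv_total ≈ 1245 m/s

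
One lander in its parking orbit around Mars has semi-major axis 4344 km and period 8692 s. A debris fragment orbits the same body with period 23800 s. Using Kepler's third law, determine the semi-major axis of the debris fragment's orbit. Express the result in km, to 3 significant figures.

a₂ ≈ 8500 km

Kepler's third law: a³ ∝ T², so a₂ = a₁ (T₂/T₁)^(2/3).
T₂/T₁ = 2.738, (T₂/T₁)^(2/3) = 1.957.
a₂ = 4344 × 1.957 = 8502 km.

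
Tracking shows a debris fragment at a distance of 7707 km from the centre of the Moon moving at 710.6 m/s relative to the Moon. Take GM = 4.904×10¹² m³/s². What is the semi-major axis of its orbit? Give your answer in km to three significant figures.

a ≈ 6390 km

r = 7.707×10⁶ m.
Vis-viva rearranged: 1/a = 2/r − v²/μ = 2.595×10⁻⁷ − 1.030×10⁻⁷ = 1.565×10⁻⁷ m⁻¹.
a = 6.388×10⁶ m = 6388.3 km.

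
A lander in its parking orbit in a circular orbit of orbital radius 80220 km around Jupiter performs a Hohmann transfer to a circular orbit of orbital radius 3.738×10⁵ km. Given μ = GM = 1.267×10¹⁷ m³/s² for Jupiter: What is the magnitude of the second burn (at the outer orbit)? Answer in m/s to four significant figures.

Δv ≈ 7466 m/s

r₁ = 80220 km = 8.022×10⁷ m.
r₂ = 3.738×10⁵ km = 3.738×10⁸ m.
Transfer ellipse a_t = (r₁ + r₂)/2 = 2.270×10⁸ m.
At r₁: circular v_c1 = √(μ/r₁) = 39740 m/s; transfer-perijove v_p = √[μ(2/r₁ − 1/a_t)] = 51000 m/s.
At r₂: circular v_c2 = √(μ/r₂) = 18410 m/s; transfer-apojove v_a = √[μ(2/r₂ − 1/a_t)] = 10940 m/s.
Δv₂ = v_c2 − v_a = 7466 m/s.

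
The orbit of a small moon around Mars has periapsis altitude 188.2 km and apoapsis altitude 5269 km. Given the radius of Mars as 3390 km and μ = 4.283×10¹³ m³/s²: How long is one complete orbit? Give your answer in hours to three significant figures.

T ≈ 4.04 hours

r_p = 3390 + 188.2 = 3578.2 km = 3.5782×10⁶ m.
r_a = 3390 + 5269 = 8659.0 km = 8.6590×10⁶ m.
Semi-major axis a = (r_p + r_a)/2 = (3578.2 + 8659.0)/2 = 6118.6 km = 6.119×10⁶ m.
By Kepler's third law T = 2π√(a³/μ) = 2π × 2.313×10³ = 1.453×10⁴ s.
= 4.036 hours.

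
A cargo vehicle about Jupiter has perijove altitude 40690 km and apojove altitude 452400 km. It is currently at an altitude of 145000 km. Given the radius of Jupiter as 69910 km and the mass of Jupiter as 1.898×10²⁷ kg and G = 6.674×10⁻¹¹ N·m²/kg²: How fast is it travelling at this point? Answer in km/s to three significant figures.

μ = GM = 6.674×10⁻¹¹ × 1.898×10²⁷ = 1.267×10¹⁷ m³/s².
r_p = 69910 + 40690 = 110600 km = 1.1060×10⁸ m.
r_a = 69910 + 452400 = 522310 km = 5.2231×10⁸ m.
r = 69910 + 145000 = 2.1491×10⁵ km = 2.149×10⁸ m.
Semi-major axis a = (r_p + r_a)/2 = 3.1646×10⁵ km = 3.165×10⁸ m.
Vis-viva: v² = μ(2/r − 1/a) = 1.267×10¹⁷ × (9.306×10⁻⁹ − 3.160×10⁻⁹) = 7.786×10⁸ m²/s².
v = 27900 m/s = 27.90 km/s.

v ≈ 27.9 km/s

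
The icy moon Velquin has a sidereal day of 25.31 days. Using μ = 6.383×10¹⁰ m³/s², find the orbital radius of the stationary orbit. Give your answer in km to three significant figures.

r_sync ≈ 19800 km

T = 25.31 days = 2.187×10⁶ s.
A synchronous orbit has period T, so by Kepler's third law a = (μT²/4π²)^(1/3).
μT²/4π² = 6.383×10¹⁰ × (2.187×10⁶)² / 39.48 = 7.732×10²¹ m³.
a = 1.977×10⁷ m = 19774 km.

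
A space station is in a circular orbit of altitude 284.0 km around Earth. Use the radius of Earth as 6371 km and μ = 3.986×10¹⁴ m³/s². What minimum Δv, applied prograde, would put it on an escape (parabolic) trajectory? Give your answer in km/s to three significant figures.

r = 6371 + 284.0 = 6655.0 km = 6.6550×10⁶ m.
Circular speed v_c = √(μ/r) = 7739 m/s.
Escape speed v_esc = √(2μ/r) = √2 × v_c = 10940 m/s.
Δv = v_esc − v_c = 3206 m/s = 3.206 km/s.

Δv ≈ 3.21 km/s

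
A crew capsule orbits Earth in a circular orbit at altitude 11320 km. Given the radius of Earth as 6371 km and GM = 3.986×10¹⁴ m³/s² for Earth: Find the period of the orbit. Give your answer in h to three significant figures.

r = 6371 + 11320 = 17691 km = 1.7691×10⁷ m.
Kepler's third law: T = 2π√(r³/μ) = 2π√((1.769×10⁷)³ / 3.986×10¹⁴).
r³/μ = 1.389×10⁷ s², so T = 2π × 3.727×10³ = 2.342×10⁴ s.
Converting: 2.342×10⁴ s ÷ 3600 = 6.505 h.

T ≈ 6.50 h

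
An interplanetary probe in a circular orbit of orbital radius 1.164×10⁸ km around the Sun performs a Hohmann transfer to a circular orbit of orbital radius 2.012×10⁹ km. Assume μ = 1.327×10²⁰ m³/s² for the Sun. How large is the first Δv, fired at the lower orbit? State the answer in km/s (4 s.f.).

Δv ≈ 12.66 km/s

r₁ = 1.164×10⁸ km = 1.164×10¹¹ m.
r₂ = 2.012×10⁹ km = 2.012×10¹² m.
Transfer ellipse a_t = (r₁ + r₂)/2 = 1.064×10¹² m.
At r₁: circular v_c1 = √(μ/r₁) = 33760 m/s; transfer-perihelion v_p = √[μ(2/r₁ − 1/a_t)] = 46430 m/s.
Δv₁ = v_p − v_c1 = 12660 m/s.
= 12.66 km/s.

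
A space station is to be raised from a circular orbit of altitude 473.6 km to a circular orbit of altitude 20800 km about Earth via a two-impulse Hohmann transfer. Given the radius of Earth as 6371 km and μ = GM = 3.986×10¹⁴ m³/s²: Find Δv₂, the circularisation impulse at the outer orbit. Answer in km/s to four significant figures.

r₁ = 6371 + 473.6 = 6844.6 km = 6.8446×10⁶ m.
r₂ = 6371 + 20800 = 27171 km = 2.7171×10⁷ m.
Transfer ellipse a_t = (r₁ + r₂)/2 = 1.701×10⁷ m.
At r₁: circular v_c1 = √(μ/r₁) = 7631 m/s; transfer-perigee v_p = √[μ(2/r₁ − 1/a_t)] = 9645 m/s.
At r₂: circular v_c2 = √(μ/r₂) = 3830 m/s; transfer-apogee v_a = √[μ(2/r₂ − 1/a_t)] = 2430 m/s.
Δv₂ = v_c2 − v_a = 1400 m/s.
= 1.400 km/s.

Δv ≈ 1.400 km/s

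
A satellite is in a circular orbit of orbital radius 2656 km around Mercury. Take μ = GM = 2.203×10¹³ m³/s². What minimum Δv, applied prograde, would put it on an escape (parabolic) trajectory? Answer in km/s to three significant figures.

r = 2656 km = 2.656×10⁶ m.
Circular speed v_c = √(μ/r) = 2880 m/s.
Escape speed v_esc = √(2μ/r) = √2 × v_c = 4073 m/s.
Δv = v_esc − v_c = 1193 m/s = 1.193 km/s.

Δv ≈ 1.19 km/s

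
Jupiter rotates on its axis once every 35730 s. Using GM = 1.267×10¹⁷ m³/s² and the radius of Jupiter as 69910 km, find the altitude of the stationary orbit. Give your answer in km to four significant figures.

A synchronous orbit has period T, so by Kepler's third law a = (μT²/4π²)^(1/3).
μT²/4π² = 1.267×10¹⁷ × (3.573×10⁴)² / 39.48 = 4.097×10²⁴ m³.
a = 1.600×10⁸ m = 1.6002×10⁵ km.
Altitude h = a − R = 1.6002×10⁵ − 69910 = 90105 km.

h_sync ≈ 90110 km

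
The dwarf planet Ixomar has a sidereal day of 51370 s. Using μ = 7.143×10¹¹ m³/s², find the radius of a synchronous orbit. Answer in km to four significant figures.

A synchronous orbit has period T, so by Kepler's third law a = (μT²/4π²)^(1/3).
μT²/4π² = 7.143×10¹¹ × (5.137×10⁴)² / 39.48 = 4.775×10¹⁹ m³.
a = 3.628×10⁶ m = 3627.8 km.

r_sync ≈ 3628 km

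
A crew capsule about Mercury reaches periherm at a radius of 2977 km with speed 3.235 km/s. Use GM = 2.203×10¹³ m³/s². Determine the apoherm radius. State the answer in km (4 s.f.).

r_p = 2.977×10⁶ m.
Specific energy ε = v²/2 − μ/r = -2.167×10⁶ J/kg, so a = −μ/(2ε) = 5.082×10⁶ m.
The apsides satisfy r_p + r_a = 2a, so the apoherm radius is 2a − r_p = 7.187×10⁶ m = 7187.0 km.

apoherm radius ≈ 7187 km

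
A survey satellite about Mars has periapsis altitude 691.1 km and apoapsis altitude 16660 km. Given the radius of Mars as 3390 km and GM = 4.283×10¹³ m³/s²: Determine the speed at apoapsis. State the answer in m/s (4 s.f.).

v ≈ 850.0 m/s

r_p = 3390 + 691.1 = 4081.1 km = 4.0811×10⁶ m.
r_a = 3390 + 16660 = 20050 km = 2.0050×10⁷ m.
Semi-major axis a = (r_p + r_a)/2 = 12066 km = 1.207×10⁷ m.
Vis-viva: v² = μ(2/r − 1/a) = 4.283×10¹³ × (9.975×10⁻⁸ − 8.288×10⁻⁸) = 7.225×10⁵ m²/s².
v = 850.0 m/s.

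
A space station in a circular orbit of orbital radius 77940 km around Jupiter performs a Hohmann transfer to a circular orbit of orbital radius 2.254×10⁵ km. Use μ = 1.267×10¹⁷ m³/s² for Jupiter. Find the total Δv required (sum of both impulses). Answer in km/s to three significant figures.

r₁ = 77940 km = 7.794×10⁷ m.
r₂ = 2.254×10⁵ km = 2.254×10⁸ m.
Transfer ellipse a_t = (r₁ + r₂)/2 = 1.517×10⁸ m.
At r₁: circular v_c1 = √(μ/r₁) = 40320 m/s; transfer-perijove v_p = √[μ(2/r₁ − 1/a_t)] = 49150 m/s.
Δv₁ = v_p − v_c1 = 8832 m/s.
At r₂: circular v_c2 = √(μ/r₂) = 23710 m/s; transfer-apojove v_a = √[μ(2/r₂ − 1/a_t)] = 17000 m/s.
Δv₂ = v_c2 − v_a = 6713 m/s.
Total Δv = Δv₁ + Δv₂ = 15550 m/s = 15.55 km/s.

Δv_total ≈ 15.5 km/s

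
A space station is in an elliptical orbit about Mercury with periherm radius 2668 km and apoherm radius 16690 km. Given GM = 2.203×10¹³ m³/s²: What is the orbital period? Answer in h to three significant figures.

T ≈ 11.2 h

Semi-major axis a = (r_p + r_a)/2 = (2668.0 + 16690)/2 = 9679.0 km = 9.679×10⁶ m.
By Kepler's third law T = 2π√(a³/μ) = 2π × 6.416×10³ = 4.031×10⁴ s.
= 11.20 h.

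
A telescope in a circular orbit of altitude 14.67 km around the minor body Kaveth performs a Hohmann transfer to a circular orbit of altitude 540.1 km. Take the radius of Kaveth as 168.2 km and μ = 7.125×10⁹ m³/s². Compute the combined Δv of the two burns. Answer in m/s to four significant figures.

r₁ = 168.2 + 14.67 = 182.87 km = 1.8287×10⁵ m.
r₂ = 168.2 + 540.1 = 708.30 km = 7.0830×10⁵ m.
Transfer ellipse a_t = (r₁ + r₂)/2 = 4.456×10⁵ m.
At r₁: circular v_c1 = √(μ/r₁) = 197.4 m/s; transfer-periapsis v_p = √[μ(2/r₁ − 1/a_t)] = 248.9 m/s.
Δv₁ = v_p − v_c1 = 51.48 m/s.
At r₂: circular v_c2 = √(μ/r₂) = 100.3 m/s; transfer-apoapsis v_a = √[μ(2/r₂ − 1/a_t)] = 64.25 m/s.
Δv₂ = v_c2 − v_a = 36.04 m/s.
Total Δv = Δv₁ + Δv₂ = 87.52 m/s.

Δv_total ≈ 87.52 m/s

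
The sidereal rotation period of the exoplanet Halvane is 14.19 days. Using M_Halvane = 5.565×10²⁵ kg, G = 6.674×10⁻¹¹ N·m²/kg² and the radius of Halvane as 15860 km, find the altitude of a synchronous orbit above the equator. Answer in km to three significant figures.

μ = GM = 6.674×10⁻¹¹ × 5.565×10²⁵ = 3.714×10¹⁵ m³/s².
T = 14.19 days = 1.226×10⁶ s.
A synchronous orbit has period T, so by Kepler's third law a = (μT²/4π²)^(1/3).
μT²/4π² = 3.714×10¹⁵ × (1.226×10⁶)² / 39.48 = 1.414×10²⁶ m³.
a = 5.210×10⁸ m = 5.2099×10⁵ km.
Altitude h = a − R = 5.2099×10⁵ − 15860 = 5.0513×10⁵ km.

h_sync ≈ 5.05×10⁵ km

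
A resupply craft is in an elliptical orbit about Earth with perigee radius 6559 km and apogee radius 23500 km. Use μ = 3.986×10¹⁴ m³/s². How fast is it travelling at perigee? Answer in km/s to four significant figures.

v ≈ 9.748 km/s

Semi-major axis a = (r_p + r_a)/2 = 15030 km = 1.503×10⁷ m.
Vis-viva: v² = μ(2/r − 1/a) = 3.986×10¹⁴ × (3.049×10⁻⁷ − 6.654×10⁻⁸) = 9.502×10⁷ m²/s².
v = 9748 m/s = 9.748 km/s.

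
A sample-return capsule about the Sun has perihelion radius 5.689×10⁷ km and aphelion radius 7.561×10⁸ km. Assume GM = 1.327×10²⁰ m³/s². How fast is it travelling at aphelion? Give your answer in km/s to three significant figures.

v ≈ 4.96 km/s

Semi-major axis a = (r_p + r_a)/2 = 4.0650×10⁸ km = 4.065×10¹¹ m.
Vis-viva: v² = μ(2/r − 1/a) = 1.327×10²⁰ × (2.645×10⁻¹² − 2.460×10⁻¹²) = 2.456×10⁷ m²/s².
v = 4956 m/s = 4.956 km/s.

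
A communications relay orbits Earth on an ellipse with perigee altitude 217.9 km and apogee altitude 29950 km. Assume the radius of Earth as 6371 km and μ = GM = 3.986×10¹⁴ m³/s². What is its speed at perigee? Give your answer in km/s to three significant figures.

r_p = 6371 + 217.9 = 6588.9 km = 6.5889×10⁶ m.
r_a = 6371 + 29950 = 36321 km = 3.6321×10⁷ m.
Semi-major axis a = (r_p + r_a)/2 = 21455 km = 2.145×10⁷ m.
Vis-viva: v² = μ(2/r − 1/a) = 3.986×10¹⁴ × (3.035×10⁻⁷ − 4.661×10⁻⁸) = 1.024×10⁸ m²/s².
v = 10120 m/s = 10.12 km/s.

v ≈ 10.1 km/s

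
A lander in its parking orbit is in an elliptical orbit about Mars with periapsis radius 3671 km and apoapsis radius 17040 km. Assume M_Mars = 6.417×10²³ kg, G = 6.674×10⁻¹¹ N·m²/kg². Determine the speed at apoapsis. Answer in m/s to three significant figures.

v ≈ 944 m/s

μ = GM = 6.674×10⁻¹¹ × 6.417×10²³ = 4.283×10¹³ m³/s².
Semi-major axis a = (r_p + r_a)/2 = 10356 km = 1.036×10⁷ m.
Vis-viva: v² = μ(2/r − 1/a) = 4.283×10¹³ × (1.174×10⁻⁷ − 9.657×10⁻⁸) = 8.910×10⁵ m²/s².
v = 943.9 m/s.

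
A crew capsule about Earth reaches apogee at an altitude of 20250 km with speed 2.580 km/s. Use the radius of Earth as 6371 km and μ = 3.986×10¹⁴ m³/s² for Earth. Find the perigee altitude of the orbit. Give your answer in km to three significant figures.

perigee altitude ≈ 1240 km

r_a = 6371 + 20250 = 26621 km = 2.662×10⁷ m.
Specific energy ε = v²/2 − μ/r = -1.164×10⁷ J/kg, so a = −μ/(2ε) = 1.711×10⁷ m.
The apsides satisfy r_p + r_a = 2a, so the perigee radius is 2a − r_a = 7.608×10⁶ m = 7608.5 km.
Perigee altitude = 7608.5 − 6371 = 1237.5 km.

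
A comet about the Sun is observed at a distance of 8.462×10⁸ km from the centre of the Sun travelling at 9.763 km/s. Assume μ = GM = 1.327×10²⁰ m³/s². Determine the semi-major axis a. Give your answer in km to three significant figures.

a ≈ 6.08×10⁸ km

r = 8.462×10¹¹ m.
Specific orbital energy ε = v²/2 − μ/r = (9763)²/2 − 1.327×10²⁰/8.462×10¹¹ = -1.092×10⁸ J/kg.
Since ε = −μ/(2a), a = −μ/(2ε) = 6.078×10¹¹ m = 6.0782×10⁸ km.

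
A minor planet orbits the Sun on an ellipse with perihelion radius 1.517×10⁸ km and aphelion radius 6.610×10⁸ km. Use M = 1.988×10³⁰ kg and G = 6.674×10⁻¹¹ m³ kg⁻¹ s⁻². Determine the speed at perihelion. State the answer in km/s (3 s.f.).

μ = GM = 6.674×10⁻¹¹ × 1.988×10³⁰ = 1.327×10²⁰ m³/s².
Semi-major axis a = (r_p + r_a)/2 = 4.0635×10⁸ km = 4.064×10¹¹ m.
Vis-viva: v² = μ(2/r − 1/a) = 1.327×10²⁰ × (1.318×10⁻¹¹ − 2.461×10⁻¹²) = 1.423×10⁹ m²/s².
v = 37720 m/s = 37.72 km/s.

v ≈ 37.7 km/s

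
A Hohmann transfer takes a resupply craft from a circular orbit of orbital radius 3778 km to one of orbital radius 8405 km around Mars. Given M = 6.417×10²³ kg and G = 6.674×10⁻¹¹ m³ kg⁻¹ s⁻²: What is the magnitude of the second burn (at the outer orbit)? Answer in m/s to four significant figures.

Δv ≈ 479.6 m/s

μ = GM = 6.674×10⁻¹¹ × 6.417×10²³ = 4.283×10¹³ m³/s².
r₁ = 3778 km = 3.778×10⁶ m.
r₂ = 8405 km = 8.405×10⁶ m.
Transfer ellipse a_t = (r₁ + r₂)/2 = 6.092×10⁶ m.
At r₁: circular v_c1 = √(μ/r₁) = 3367 m/s; transfer-periapsis v_p = √[μ(2/r₁ − 1/a_t)] = 3955 m/s.
At r₂: circular v_c2 = √(μ/r₂) = 2257 m/s; transfer-apoapsis v_a = √[μ(2/r₂ − 1/a_t)] = 1778 m/s.
Δv₂ = v_c2 − v_a = 479.6 m/s.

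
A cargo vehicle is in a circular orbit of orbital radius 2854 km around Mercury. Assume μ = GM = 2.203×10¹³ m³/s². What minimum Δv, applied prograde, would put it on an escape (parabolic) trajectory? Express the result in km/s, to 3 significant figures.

Δv ≈ 1.15 km/s

r = 2854 km = 2.854×10⁶ m.
Circular speed v_c = √(μ/r) = 2778 m/s.
Escape speed v_esc = √(2μ/r) = √2 × v_c = 3929 m/s.
Δv = v_esc − v_c = 1151 m/s = 1.151 km/s.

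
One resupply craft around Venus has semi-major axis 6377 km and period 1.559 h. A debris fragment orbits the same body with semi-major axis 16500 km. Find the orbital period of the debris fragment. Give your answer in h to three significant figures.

Kepler's third law: T² ∝ a³, so T₂ = T₁ (a₂/a₁)^(3/2).
a₂/a₁ = 2.587, (a₂/a₁)^(3/2) = 4.162.
T₂ = 1.559 × 4.162 = 6.489 h.

T₂ ≈ 6.49 h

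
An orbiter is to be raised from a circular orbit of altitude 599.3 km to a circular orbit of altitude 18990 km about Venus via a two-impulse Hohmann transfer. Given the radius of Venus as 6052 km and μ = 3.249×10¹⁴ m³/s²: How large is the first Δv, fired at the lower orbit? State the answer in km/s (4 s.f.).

r₁ = 6052 + 599.3 = 6651.3 km = 6.6513×10⁶ m.
r₂ = 6052 + 18990 = 25042 km = 2.5042×10⁷ m.
Transfer ellipse a_t = (r₁ + r₂)/2 = 1.585×10⁷ m.
At r₁: circular v_c1 = √(μ/r₁) = 6989 m/s; transfer-periapsis v_p = √[μ(2/r₁ − 1/a_t)] = 8786 m/s.
Δv₁ = v_p − v_c1 = 1797 m/s.
= 1.797 km/s.

Δv ≈ 1.797 km/s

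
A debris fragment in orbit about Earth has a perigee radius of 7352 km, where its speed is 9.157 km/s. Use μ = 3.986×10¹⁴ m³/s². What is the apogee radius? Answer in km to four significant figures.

r_p = 7.352×10⁶ m.
Specific energy ε = v²/2 − μ/r = -1.229×10⁷ J/kg, so a = −μ/(2ε) = 1.621×10⁷ m.
The apsides satisfy r_p + r_a = 2a, so the apogee radius is 2a − r_p = 2.508×10⁷ m = 25078 km.

apogee radius ≈ 25080 km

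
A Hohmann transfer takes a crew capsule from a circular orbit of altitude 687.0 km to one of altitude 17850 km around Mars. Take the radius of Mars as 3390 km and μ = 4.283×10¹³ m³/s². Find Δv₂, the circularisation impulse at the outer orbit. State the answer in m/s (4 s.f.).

r₁ = 3390 + 687.0 = 4077.0 km = 4.0770×10⁶ m.
r₂ = 3390 + 17850 = 21240 km = 2.1240×10⁷ m.
Transfer ellipse a_t = (r₁ + r₂)/2 = 1.266×10⁷ m.
At r₁: circular v_c1 = √(μ/r₁) = 3241 m/s; transfer-periapsis v_p = √[μ(2/r₁ − 1/a_t)] = 4198 m/s.
At r₂: circular v_c2 = √(μ/r₂) = 1420 m/s; transfer-apoapsis v_a = √[μ(2/r₂ − 1/a_t)] = 805.9 m/s.
Δv₂ = v_c2 − v_a = 614.1 m/s.

Δv ≈ 614.1 m/s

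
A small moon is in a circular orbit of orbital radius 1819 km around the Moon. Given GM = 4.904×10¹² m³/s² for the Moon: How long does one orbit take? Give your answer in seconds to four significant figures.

r = 1819 km = 1.819×10⁶ m.
Kepler's third law: T = 2π√(r³/μ) = 2π√((1.819×10⁶)³ / 4.904×10¹²).
r³/μ = 1.227×10⁶ s², so T = 2π × 1.108×10³ = 6.961×10³ s.

T ≈ 6961 seconds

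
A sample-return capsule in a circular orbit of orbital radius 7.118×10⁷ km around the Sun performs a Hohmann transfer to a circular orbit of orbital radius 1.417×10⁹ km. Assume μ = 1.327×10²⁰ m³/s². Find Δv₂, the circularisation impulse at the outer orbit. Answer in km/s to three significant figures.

Δv ≈ 6.68 km/s

r₁ = 7.118×10⁷ km = 7.118×10¹⁰ m.
r₂ = 1.417×10⁹ km = 1.417×10¹² m.
Transfer ellipse a_t = (r₁ + r₂)/2 = 7.441×10¹¹ m.
At r₁: circular v_c1 = √(μ/r₁) = 43180 m/s; transfer-perihelion v_p = √[μ(2/r₁ − 1/a_t)] = 59580 m/s.
At r₂: circular v_c2 = √(μ/r₂) = 9677 m/s; transfer-aphelion v_a = √[μ(2/r₂ − 1/a_t)] = 2993 m/s.
Δv₂ = v_c2 − v_a = 6684 m/s.
= 6.684 km/s.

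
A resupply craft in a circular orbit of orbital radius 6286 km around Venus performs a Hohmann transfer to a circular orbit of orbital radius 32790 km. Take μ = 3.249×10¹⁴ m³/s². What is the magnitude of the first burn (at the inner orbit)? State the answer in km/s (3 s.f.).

Δv ≈ 2.12 km/s

r₁ = 6286 km = 6.286×10⁶ m.
r₂ = 32790 km = 3.279×10⁷ m.
Transfer ellipse a_t = (r₁ + r₂)/2 = 1.954×10⁷ m.
At r₁: circular v_c1 = √(μ/r₁) = 7189 m/s; transfer-periapsis v_p = √[μ(2/r₁ − 1/a_t)] = 9314 m/s.
Δv₁ = v_p − v_c1 = 2124 m/s.
= 2.124 km/s.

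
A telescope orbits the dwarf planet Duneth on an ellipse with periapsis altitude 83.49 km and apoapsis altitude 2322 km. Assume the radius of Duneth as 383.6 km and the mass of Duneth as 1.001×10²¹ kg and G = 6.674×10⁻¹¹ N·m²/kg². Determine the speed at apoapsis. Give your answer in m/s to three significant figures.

μ = GM = 6.674×10⁻¹¹ × 1.001×10²¹ = 6.681×10¹⁰ m³/s².
r_p = 383.6 + 83.49 = 467.09 km = 4.6709×10⁵ m.
r_a = 383.6 + 2322 = 2705.6 km = 2.7056×10⁶ m.
Semi-major axis a = (r_p + r_a)/2 = 1586.3 km = 1.586×10⁶ m.
Vis-viva: v² = μ(2/r − 1/a) = 6.681×10¹⁰ × (7.392×10⁻⁷ − 6.304×10⁻⁷) = 7.270×10³ m²/s².
v = 85.27 m/s.

v ≈ 85.3 m/s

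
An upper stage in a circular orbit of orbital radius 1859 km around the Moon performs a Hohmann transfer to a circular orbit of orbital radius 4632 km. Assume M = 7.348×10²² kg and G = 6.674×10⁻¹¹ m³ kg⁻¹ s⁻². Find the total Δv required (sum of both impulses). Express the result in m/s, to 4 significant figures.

μ = GM = 6.674×10⁻¹¹ × 7.348×10²² = 4.904×10¹² m³/s².
r₁ = 1859 km = 1.859×10⁶ m.
r₂ = 4632 km = 4.632×10⁶ m.
Transfer ellipse a_t = (r₁ + r₂)/2 = 3.246×10⁶ m.
At r₁: circular v_c1 = √(μ/r₁) = 1624 m/s; transfer-perilune v_p = √[μ(2/r₁ − 1/a_t)] = 1940 m/s.
Δv₁ = v_p − v_c1 = 316.2 m/s.
At r₂: circular v_c2 = √(μ/r₂) = 1029 m/s; transfer-apolune v_a = √[μ(2/r₂ − 1/a_t)] = 778.7 m/s.
Δv₂ = v_c2 − v_a = 250.2 m/s.
Total Δv = Δv₁ + Δv₂ = 566.4 m/s.

Δv_total ≈ 566.4 m/s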